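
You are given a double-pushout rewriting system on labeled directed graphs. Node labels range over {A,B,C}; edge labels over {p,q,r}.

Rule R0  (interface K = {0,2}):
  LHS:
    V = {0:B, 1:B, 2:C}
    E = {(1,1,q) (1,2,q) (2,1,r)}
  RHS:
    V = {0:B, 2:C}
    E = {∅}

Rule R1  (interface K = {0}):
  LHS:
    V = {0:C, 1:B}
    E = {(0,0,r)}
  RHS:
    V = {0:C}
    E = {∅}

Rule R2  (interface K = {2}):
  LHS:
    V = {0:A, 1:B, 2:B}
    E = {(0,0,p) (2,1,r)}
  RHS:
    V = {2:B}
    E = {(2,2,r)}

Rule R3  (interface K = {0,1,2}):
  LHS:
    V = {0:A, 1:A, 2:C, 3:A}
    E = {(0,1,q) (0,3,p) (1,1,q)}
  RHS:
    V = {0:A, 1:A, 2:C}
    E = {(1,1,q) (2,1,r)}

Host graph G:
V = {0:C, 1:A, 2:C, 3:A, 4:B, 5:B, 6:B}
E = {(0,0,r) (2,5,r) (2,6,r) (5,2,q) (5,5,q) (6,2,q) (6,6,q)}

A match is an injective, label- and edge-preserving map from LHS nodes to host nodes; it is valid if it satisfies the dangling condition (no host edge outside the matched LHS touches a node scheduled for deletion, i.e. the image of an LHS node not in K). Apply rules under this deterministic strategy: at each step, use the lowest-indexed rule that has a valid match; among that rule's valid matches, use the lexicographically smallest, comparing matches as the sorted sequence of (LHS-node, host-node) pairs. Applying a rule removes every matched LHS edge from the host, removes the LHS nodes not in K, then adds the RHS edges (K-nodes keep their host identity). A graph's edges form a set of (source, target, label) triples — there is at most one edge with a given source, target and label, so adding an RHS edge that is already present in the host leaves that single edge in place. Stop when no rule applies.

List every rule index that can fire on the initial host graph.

R0: 4 valid matches — {0↦4, 1↦5, 2↦2}, {0↦4, 1↦6, 2↦2}, {0↦5, 1↦6, 2↦2} (+1 more)
R1: 1 valid match — {0↦0, 1↦4}
R2: no valid match — LHS pattern not found
R3: no valid match — LHS pattern not found

Answer: [R0,R1]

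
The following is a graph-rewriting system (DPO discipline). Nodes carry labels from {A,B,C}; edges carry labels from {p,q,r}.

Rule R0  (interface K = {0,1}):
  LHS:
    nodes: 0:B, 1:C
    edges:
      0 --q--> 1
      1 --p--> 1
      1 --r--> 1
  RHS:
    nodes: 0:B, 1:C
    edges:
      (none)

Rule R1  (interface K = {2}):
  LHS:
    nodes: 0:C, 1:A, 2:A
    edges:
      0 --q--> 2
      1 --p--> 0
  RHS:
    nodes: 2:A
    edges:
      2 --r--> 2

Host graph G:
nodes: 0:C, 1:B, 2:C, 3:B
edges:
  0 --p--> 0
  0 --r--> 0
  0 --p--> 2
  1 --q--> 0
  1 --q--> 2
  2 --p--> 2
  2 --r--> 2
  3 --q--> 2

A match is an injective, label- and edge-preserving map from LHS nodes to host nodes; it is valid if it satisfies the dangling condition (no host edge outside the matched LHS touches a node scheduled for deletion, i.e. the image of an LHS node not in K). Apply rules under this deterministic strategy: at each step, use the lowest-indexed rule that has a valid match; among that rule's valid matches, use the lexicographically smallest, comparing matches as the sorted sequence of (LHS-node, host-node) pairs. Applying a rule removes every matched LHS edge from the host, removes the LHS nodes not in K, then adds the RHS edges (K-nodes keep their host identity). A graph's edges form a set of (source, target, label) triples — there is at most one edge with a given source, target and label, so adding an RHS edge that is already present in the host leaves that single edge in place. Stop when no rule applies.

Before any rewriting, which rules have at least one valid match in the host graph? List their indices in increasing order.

R0: 3 valid matches — {0↦1, 1↦0}, {0↦1, 1↦2}, {0↦3, 1↦2}
R1: no valid match — LHS pattern not found

Answer: [R0]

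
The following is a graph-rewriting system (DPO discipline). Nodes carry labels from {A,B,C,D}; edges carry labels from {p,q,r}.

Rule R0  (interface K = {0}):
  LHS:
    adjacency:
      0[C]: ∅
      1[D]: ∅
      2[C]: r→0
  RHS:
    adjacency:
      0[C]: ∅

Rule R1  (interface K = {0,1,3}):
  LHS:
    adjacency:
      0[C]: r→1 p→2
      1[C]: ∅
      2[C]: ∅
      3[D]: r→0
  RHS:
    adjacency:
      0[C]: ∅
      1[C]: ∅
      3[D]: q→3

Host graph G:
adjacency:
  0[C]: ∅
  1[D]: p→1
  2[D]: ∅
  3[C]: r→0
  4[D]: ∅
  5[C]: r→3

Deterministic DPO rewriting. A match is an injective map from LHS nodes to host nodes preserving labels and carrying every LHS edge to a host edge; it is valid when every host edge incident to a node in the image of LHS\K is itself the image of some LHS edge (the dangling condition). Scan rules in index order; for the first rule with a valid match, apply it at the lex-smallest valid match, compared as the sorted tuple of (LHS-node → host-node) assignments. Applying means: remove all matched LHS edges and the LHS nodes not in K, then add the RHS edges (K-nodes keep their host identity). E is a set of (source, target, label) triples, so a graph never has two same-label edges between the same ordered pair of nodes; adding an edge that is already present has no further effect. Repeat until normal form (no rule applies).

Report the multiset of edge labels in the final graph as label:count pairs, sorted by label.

Answer: p:1

Derivation:
[0] host  ⇒  6 nodes, 3 edges  {1-p->1 3-r->0 5-r->3}
[1] R0 @ {0↦3, 1↦2, 2↦5}  ⇒  4 nodes, 2 edges  {1-p->1 3-r->0}
[2] R0 @ {0↦0, 1↦4, 2↦3}  ⇒  2 nodes, 1 edges  {1-p->1}
normal form: no rule applies after step 2
NF edges: [(1, 1, 'p')]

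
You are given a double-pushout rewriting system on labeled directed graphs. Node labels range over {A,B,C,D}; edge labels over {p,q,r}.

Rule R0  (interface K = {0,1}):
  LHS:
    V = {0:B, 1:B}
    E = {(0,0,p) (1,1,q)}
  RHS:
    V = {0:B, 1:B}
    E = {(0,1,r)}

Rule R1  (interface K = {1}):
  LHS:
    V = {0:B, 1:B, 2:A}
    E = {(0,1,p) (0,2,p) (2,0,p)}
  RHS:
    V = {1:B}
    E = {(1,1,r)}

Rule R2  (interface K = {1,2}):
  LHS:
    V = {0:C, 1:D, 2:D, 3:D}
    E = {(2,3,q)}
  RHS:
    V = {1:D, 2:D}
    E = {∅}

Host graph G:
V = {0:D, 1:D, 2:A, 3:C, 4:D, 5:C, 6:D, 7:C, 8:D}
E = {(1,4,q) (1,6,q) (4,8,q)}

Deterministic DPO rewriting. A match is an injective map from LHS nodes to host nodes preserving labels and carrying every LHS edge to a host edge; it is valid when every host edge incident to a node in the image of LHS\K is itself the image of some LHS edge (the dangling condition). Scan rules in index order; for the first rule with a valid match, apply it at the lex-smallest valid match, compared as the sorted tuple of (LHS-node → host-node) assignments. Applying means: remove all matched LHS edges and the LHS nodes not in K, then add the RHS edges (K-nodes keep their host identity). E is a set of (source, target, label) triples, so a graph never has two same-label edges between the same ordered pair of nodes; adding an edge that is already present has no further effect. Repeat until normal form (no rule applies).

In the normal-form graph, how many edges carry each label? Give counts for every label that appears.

[0] host  ⇒  9 nodes, 3 edges  {1-q->4 1-q->6 4-q->8}
[1] R2 @ {0↦3, 1↦0, 2↦1, 3↦6}  ⇒  7 nodes, 2 edges  {1-q->4 4-q->8}
[2] R2 @ {0↦5, 1↦0, 2↦4, 3↦8}  ⇒  5 nodes, 1 edges  {1-q->4}
[3] R2 @ {0↦7, 1↦0, 2↦1, 3↦4}  ⇒  3 nodes, 0 edges  {∅}
normal form: no rule applies after step 3
NF edges: []

Answer: (no edges)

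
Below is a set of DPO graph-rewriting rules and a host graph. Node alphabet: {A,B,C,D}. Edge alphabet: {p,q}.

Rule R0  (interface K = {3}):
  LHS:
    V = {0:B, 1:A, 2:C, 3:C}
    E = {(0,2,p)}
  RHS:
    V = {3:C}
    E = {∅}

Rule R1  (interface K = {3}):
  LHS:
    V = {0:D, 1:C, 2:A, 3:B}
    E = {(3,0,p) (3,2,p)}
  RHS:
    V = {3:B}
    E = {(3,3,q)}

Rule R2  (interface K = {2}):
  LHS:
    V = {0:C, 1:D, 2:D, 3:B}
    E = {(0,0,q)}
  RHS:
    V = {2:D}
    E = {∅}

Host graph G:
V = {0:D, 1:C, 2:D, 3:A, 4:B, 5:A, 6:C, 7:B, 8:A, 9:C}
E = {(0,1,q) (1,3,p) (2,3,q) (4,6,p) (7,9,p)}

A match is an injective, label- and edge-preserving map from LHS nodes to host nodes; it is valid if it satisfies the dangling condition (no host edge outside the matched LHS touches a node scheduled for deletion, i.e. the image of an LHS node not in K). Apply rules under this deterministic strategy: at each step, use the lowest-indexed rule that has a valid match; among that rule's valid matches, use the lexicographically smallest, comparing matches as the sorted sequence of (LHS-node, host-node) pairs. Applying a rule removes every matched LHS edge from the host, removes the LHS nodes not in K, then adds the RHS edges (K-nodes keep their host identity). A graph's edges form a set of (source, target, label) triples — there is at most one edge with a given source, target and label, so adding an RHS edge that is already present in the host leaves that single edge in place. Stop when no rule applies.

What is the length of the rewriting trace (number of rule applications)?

Answer: 2

Steps:
[0] host  ⇒  10 nodes, 5 edges  {0-q->1 1-p->3 2-q->3 4-p->6 7-p->9}
[1] R0 @ {0↦4, 1↦5, 2↦6, 3↦1}  ⇒  7 nodes, 4 edges  {0-q->1 1-p->3 2-q->3 7-p->9}
[2] R0 @ {0↦7, 1↦8, 2↦9, 3↦1}  ⇒  4 nodes, 3 edges  {0-q->1 1-p->3 2-q->3}
halt: no rule applies after step 2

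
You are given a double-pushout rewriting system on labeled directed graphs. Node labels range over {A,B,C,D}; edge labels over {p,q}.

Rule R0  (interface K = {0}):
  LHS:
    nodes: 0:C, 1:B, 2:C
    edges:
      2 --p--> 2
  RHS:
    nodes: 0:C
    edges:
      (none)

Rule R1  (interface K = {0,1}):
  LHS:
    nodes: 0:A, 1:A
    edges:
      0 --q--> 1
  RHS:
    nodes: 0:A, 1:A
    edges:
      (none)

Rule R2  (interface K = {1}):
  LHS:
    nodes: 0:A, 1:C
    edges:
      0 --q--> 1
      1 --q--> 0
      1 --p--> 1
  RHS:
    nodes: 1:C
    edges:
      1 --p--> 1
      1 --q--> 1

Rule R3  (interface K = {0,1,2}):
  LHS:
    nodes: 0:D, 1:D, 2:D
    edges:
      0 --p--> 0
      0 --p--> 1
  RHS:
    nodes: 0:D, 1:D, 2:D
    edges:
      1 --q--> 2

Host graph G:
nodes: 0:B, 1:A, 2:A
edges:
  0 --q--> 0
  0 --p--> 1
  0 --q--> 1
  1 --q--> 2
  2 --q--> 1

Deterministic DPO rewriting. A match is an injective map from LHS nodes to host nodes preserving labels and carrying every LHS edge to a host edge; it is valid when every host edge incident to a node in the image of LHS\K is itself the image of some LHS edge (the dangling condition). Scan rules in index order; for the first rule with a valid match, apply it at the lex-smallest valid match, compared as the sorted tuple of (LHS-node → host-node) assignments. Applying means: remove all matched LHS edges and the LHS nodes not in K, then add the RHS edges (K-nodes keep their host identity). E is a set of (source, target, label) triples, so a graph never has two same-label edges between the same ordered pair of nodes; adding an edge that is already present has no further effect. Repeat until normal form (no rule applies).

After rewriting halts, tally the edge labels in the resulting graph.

[0] host  ⇒  3 nodes, 5 edges  {0-q->0 0-p->1 0-q->1 1-q->2 2-q->1}
[1] R1 @ {0↦1, 1↦2}  ⇒  3 nodes, 4 edges  {0-q->0 0-p->1 0-q->1 2-q->1}
[2] R1 @ {0↦2, 1↦1}  ⇒  3 nodes, 3 edges  {0-q->0 0-p->1 0-q->1}
normal form: no rule applies after step 2
NF edges: [(0, 0, 'q'), (0, 1, 'p'), (0, 1, 'q')]

Answer: p:1 q:2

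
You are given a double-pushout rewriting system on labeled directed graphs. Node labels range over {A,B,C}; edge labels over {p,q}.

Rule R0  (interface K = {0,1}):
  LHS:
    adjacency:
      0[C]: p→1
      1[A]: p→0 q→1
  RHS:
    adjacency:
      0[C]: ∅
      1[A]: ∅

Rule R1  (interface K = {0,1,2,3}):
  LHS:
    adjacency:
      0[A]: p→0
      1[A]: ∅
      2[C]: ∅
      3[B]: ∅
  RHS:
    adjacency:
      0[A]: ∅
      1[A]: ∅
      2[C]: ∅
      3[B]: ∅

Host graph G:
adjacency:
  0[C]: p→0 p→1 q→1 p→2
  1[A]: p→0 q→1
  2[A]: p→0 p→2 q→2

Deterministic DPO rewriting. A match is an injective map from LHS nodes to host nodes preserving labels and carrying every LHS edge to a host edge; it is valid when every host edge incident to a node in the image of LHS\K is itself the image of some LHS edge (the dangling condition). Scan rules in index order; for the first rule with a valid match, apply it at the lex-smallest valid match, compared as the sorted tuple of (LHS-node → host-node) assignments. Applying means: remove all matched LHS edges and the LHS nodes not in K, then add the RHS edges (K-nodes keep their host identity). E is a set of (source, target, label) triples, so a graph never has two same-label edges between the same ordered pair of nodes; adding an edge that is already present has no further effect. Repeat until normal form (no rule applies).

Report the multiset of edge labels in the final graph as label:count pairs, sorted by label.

start.  V:3 E:9  edges: 0-p->0 0-p->1 0-q->1 0-p->2 1-p->0 1-q->1 2-p->0 2-p->2 2-q->2
1. fire R0 via {0↦0, 1↦1}  →  V:3 E:6  edges: 0-p->0 0-q->1 0-p->2 2-p->0 2-p->2 2-q->2
2. fire R0 via {0↦0, 1↦2}  →  V:3 E:3  edges: 0-p->0 0-q->1 2-p->2
halt: no rule applies after step 2
NF edges: [(0, 0, 'p'), (0, 1, 'q'), (2, 2, 'p')]

Answer: p:2 q:1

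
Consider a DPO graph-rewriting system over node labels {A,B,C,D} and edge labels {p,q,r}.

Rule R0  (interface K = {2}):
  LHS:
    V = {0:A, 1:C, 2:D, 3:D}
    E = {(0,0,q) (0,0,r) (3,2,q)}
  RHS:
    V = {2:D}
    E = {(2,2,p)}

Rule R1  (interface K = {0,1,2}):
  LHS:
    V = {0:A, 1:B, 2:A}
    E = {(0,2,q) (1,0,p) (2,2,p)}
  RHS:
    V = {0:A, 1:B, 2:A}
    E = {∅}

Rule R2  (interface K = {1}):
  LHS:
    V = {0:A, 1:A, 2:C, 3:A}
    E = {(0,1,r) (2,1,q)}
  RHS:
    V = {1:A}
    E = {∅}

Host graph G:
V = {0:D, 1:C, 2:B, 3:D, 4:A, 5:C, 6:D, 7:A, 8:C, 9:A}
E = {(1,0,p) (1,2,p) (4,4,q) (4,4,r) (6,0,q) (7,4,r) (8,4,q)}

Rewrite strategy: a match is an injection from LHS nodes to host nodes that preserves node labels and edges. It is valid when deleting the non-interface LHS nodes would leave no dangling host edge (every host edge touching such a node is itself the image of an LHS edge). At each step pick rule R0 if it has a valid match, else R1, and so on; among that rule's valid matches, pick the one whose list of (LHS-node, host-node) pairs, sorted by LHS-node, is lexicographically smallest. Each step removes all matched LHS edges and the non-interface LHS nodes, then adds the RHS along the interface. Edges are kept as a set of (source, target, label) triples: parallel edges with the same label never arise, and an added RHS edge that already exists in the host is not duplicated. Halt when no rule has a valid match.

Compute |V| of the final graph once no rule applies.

[0] host  ⇒  10 nodes, 7 edges  {1-p->0 1-p->2 4-q->4 4-r->4 6-q->0 7-r->4 8-q->4}
[1] R2 @ {0↦7, 1↦4, 2↦8, 3↦9}  ⇒  7 nodes, 5 edges  {1-p->0 1-p->2 4-q->4 4-r->4 6-q->0}
[2] R0 @ {0↦4, 1↦5, 2↦0, 3↦6}  ⇒  4 nodes, 3 edges  {0-p->0 1-p->0 1-p->2}
normal form: no rule applies after step 2
NF nodes: {0:D, 1:C, 2:B, 3:D}

Answer: 4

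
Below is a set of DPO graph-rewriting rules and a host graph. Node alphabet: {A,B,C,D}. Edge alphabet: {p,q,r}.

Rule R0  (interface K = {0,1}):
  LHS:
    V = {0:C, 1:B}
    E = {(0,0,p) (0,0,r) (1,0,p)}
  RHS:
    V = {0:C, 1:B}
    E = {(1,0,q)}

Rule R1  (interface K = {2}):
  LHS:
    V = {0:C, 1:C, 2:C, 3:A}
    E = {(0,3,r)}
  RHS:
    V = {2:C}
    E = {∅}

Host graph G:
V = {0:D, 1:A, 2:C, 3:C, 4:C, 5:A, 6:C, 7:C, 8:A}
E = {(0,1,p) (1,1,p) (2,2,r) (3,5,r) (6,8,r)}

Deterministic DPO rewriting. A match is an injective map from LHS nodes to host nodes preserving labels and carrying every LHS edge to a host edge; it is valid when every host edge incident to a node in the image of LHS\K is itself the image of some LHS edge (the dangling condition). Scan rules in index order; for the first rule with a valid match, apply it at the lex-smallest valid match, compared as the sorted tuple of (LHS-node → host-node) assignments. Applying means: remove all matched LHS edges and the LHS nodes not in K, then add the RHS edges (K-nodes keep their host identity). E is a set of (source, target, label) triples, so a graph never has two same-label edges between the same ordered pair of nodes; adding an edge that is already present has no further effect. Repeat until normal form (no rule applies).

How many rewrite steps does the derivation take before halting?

Answer: 2

Derivation:
start.  V:9 E:5  edges: 0-p->1 1-p->1 2-r->2 3-r->5 6-r->8
1. fire R1 via {0↦3, 1↦4, 2↦2, 3↦5}  →  V:6 E:4  edges: 0-p->1 1-p->1 2-r->2 6-r->8
2. fire R1 via {0↦6, 1↦7, 2↦2, 3↦8}  →  V:3 E:3  edges: 0-p->1 1-p->1 2-r->2
normal form: no rule applies after step 2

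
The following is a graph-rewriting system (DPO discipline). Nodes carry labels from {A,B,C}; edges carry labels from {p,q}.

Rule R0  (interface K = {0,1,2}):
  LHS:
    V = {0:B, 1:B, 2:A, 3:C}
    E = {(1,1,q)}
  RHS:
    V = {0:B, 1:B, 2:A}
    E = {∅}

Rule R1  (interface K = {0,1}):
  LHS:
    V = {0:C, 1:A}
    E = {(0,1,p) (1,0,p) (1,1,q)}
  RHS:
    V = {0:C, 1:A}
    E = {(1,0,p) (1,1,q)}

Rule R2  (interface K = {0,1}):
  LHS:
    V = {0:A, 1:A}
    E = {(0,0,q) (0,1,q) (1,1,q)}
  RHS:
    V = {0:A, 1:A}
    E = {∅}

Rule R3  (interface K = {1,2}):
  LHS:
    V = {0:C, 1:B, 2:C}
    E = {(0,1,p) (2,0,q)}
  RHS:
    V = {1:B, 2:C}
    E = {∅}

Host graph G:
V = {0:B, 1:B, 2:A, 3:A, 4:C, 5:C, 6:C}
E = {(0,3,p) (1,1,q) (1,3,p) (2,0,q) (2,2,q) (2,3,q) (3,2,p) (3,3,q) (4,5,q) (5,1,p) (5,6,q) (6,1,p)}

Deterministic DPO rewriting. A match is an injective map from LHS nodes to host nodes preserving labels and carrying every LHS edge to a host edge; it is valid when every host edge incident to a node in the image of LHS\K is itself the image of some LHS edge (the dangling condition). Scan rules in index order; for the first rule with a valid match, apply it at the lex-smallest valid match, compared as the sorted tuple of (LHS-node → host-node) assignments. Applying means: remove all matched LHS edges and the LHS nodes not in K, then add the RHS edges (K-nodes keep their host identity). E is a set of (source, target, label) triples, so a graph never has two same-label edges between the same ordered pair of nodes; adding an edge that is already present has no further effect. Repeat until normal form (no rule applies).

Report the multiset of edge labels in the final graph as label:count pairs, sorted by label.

[0] host  ⇒  7 nodes, 12 edges  {0-p->3 1-q->1 1-p->3 2-q->0 2-q->2 2-q->3 3-p->2 3-q->3 4-q->5 5-p->1 5-q->6 6-p->1}
[1] R2 @ {0↦2, 1↦3}  ⇒  7 nodes, 9 edges  {0-p->3 1-q->1 1-p->3 2-q->0 3-p->2 4-q->5 5-p->1 5-q->6 6-p->1}
[2] R3 @ {0↦6, 1↦1, 2↦5}  ⇒  6 nodes, 7 edges  {0-p->3 1-q->1 1-p->3 2-q->0 3-p->2 4-q->5 5-p->1}
[3] R3 @ {0↦5, 1↦1, 2↦4}  ⇒  5 nodes, 5 edges  {0-p->3 1-q->1 1-p->3 2-q->0 3-p->2}
[4] R0 @ {0↦0, 1↦1, 2↦2, 3↦4}  ⇒  4 nodes, 4 edges  {0-p->3 1-p->3 2-q->0 3-p->2}
normal form: no rule applies after step 4
NF edges: [(0, 3, 'p'), (1, 3, 'p'), (2, 0, 'q'), (3, 2, 'p')]

Answer: p:3 q:1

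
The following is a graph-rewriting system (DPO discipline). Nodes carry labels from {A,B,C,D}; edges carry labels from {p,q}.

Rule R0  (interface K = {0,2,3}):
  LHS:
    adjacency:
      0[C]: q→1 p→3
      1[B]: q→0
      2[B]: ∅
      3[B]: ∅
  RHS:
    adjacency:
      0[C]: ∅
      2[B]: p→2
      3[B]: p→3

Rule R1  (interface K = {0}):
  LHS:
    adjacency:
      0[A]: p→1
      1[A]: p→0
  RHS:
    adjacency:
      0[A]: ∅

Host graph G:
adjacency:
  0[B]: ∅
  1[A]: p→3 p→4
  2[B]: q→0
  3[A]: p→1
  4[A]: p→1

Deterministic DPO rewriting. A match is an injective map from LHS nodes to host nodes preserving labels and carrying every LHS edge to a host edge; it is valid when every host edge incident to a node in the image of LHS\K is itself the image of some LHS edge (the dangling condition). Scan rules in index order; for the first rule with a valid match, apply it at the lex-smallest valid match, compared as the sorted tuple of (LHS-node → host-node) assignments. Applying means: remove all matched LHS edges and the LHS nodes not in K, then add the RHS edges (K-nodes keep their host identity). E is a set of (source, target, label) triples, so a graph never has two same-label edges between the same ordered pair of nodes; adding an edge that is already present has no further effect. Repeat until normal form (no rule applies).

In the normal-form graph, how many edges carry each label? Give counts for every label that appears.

start.  V:5 E:5  edges: 1-p->3 1-p->4 2-q->0 3-p->1 4-p->1
1. fire R1 via {0↦1, 1↦3}  →  V:4 E:3  edges: 1-p->4 2-q->0 4-p->1
2. fire R1 via {0↦1, 1↦4}  →  V:3 E:1  edges: 2-q->0
final graph: no rule applies after step 2
NF edges: [(2, 0, 'q')]

Answer: q:1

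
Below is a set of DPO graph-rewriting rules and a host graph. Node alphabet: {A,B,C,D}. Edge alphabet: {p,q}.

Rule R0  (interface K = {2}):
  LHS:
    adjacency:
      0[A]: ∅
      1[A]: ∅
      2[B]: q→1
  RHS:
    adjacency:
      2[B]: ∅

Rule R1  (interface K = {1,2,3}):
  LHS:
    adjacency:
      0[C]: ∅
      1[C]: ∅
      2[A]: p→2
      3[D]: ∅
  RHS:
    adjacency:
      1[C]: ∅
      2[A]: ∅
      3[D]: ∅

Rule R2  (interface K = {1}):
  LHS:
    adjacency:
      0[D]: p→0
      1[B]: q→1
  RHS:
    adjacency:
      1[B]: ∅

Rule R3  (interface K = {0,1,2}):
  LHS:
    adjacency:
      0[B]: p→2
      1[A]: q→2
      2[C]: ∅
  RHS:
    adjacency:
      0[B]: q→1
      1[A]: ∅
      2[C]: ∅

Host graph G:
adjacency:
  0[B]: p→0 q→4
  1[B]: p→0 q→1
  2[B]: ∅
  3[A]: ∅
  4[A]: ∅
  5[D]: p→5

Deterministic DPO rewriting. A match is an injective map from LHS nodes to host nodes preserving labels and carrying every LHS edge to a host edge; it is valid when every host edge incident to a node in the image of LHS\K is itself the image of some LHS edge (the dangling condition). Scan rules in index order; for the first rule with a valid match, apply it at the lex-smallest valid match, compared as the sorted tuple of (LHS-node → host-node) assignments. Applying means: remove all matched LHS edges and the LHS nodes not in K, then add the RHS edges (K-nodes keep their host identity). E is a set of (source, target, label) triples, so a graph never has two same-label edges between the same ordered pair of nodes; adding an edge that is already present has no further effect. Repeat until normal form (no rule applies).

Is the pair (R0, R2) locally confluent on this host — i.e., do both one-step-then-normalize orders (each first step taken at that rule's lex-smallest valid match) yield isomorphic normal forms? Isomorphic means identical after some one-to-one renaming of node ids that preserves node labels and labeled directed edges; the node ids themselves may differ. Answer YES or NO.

Answer: YES

Steps:
branch R0-first: apply at {0↦3, 1↦4, 2↦0} → |E|=4, then 1 more step(s) → NF |V|=3 |E|=2 V={0:B, 1:B, 2:B} E=0-p->0 1-p->0
branch R2-first: apply at {0↦5, 1↦1} → |E|=3, then 1 more step(s) → NF |V|=3 |E|=2 V={0:B, 1:B, 2:B} E=0-p->0 1-p->0
graphs isomorphic (equal up to label-preserving node renaming)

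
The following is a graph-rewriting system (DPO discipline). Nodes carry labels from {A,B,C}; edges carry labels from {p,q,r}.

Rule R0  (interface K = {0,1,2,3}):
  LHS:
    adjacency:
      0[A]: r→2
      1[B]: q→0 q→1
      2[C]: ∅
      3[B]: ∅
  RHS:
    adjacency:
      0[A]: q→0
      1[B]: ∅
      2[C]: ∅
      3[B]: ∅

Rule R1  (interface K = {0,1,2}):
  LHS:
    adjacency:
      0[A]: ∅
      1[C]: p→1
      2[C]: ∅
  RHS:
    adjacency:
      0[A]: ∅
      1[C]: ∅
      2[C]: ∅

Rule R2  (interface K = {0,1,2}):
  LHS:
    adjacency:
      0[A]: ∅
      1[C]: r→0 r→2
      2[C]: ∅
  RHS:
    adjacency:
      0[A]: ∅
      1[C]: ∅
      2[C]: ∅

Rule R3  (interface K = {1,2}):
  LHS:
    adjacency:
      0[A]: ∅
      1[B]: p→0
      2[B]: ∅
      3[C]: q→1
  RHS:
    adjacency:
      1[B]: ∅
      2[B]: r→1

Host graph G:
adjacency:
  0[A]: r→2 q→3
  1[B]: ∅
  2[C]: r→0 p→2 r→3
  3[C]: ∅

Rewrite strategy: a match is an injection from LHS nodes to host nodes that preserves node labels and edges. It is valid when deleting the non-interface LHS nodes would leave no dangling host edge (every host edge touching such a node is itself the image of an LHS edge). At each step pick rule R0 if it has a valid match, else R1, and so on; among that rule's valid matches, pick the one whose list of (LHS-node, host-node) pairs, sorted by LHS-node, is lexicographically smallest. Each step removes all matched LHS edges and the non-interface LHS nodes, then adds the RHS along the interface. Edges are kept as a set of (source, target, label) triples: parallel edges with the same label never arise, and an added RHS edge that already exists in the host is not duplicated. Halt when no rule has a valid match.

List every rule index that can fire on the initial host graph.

Answer: [R1,R2]

Derivation:
R0: no valid match — LHS pattern not found
R1: 1 valid match — {0↦0, 1↦2, 2↦3}
R2: 1 valid match — {0↦0, 1↦2, 2↦3}
R3: no valid match — LHS pattern not found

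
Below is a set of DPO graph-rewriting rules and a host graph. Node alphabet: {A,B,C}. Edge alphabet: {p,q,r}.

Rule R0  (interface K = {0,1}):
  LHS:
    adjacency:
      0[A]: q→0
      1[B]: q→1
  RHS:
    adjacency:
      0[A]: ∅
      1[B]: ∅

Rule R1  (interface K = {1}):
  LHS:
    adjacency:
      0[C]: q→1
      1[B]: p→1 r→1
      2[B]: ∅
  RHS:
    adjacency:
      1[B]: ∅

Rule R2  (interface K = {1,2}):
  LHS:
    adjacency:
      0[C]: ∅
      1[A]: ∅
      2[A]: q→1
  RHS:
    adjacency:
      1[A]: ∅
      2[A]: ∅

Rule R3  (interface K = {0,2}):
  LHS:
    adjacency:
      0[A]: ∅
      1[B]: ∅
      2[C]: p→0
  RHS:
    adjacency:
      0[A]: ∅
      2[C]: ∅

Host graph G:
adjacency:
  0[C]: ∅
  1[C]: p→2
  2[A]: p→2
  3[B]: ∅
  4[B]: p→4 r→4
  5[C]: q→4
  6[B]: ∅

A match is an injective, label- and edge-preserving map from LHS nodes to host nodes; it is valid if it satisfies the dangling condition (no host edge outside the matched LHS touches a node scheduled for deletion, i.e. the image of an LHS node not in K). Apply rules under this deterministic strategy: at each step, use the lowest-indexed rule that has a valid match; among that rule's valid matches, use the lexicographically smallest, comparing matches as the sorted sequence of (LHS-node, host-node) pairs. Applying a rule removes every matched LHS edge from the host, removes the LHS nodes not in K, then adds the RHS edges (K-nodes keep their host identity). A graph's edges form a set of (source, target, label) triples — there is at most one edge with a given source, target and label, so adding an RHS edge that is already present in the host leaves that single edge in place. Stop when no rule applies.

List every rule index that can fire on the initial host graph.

R0: no valid match — LHS pattern not found
R1: 2 valid matches — {0↦5, 1↦4, 2↦3}, {0↦5, 1↦4, 2↦6}
R2: no valid match — LHS pattern not found
R3: 2 valid matches — {0↦2, 1↦3, 2↦1}, {0↦2, 1↦6, 2↦1}

Answer: [R1,R3]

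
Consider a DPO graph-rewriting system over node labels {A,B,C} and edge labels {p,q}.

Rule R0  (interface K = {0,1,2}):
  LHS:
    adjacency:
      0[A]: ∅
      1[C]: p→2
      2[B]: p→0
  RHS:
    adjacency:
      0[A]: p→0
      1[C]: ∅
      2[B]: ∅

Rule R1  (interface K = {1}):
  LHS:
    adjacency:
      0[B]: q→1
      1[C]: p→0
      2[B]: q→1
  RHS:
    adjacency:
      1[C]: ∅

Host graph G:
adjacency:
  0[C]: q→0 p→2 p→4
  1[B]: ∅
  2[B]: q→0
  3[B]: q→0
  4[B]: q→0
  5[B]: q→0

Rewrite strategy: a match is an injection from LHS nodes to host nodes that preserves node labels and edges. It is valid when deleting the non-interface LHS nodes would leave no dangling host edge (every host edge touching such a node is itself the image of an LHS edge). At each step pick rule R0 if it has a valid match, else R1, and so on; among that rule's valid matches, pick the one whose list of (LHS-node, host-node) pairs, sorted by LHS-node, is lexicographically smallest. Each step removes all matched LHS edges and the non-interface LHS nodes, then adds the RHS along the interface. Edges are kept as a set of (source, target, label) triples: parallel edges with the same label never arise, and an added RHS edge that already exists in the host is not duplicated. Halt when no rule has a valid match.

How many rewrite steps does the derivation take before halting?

[0] host  ⇒  6 nodes, 7 edges  {0-q->0 0-p->2 0-p->4 2-q->0 3-q->0 4-q->0 5-q->0}
[1] R1 @ {0↦2, 1↦0, 2↦3}  ⇒  4 nodes, 4 edges  {0-q->0 0-p->4 4-q->0 5-q->0}
[2] R1 @ {0↦4, 1↦0, 2↦5}  ⇒  2 nodes, 1 edges  {0-q->0}
final graph: no rule applies after step 2

Answer: 2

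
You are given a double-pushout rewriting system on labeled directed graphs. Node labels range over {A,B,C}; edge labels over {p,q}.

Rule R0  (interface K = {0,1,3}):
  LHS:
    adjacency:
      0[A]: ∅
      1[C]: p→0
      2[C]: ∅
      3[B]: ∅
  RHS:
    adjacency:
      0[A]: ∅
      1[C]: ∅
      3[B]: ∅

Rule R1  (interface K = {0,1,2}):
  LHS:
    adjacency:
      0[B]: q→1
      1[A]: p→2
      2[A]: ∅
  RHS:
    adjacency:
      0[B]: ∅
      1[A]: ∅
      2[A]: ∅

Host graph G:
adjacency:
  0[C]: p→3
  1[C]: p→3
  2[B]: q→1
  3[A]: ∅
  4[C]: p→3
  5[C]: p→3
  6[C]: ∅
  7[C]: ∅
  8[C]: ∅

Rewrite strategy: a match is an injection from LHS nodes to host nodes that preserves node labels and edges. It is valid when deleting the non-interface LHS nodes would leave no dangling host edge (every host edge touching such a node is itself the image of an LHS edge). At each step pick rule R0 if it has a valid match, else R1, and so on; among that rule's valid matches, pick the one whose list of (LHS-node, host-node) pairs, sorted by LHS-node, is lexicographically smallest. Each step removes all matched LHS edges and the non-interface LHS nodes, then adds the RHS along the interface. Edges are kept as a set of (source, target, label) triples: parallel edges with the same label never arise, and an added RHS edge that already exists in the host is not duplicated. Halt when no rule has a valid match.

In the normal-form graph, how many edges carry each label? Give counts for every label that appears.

start.  V:9 E:5  edges: 0-p->3 1-p->3 2-q->1 4-p->3 5-p->3
1. fire R0 via {0↦3, 1↦0, 2↦6, 3↦2}  →  V:8 E:4  edges: 1-p->3 2-q->1 4-p->3 5-p->3
2. fire R0 via {0↦3, 1↦1, 2↦0, 3↦2}  →  V:7 E:3  edges: 2-q->1 4-p->3 5-p->3
3. fire R0 via {0↦3, 1↦4, 2↦7, 3↦2}  →  V:6 E:2  edges: 2-q->1 5-p->3
4. fire R0 via {0↦3, 1↦5, 2↦4, 3↦2}  →  V:5 E:1  edges: 2-q->1
final graph: no rule applies after step 4
NF edges: [(2, 1, 'q')]

Answer: q:1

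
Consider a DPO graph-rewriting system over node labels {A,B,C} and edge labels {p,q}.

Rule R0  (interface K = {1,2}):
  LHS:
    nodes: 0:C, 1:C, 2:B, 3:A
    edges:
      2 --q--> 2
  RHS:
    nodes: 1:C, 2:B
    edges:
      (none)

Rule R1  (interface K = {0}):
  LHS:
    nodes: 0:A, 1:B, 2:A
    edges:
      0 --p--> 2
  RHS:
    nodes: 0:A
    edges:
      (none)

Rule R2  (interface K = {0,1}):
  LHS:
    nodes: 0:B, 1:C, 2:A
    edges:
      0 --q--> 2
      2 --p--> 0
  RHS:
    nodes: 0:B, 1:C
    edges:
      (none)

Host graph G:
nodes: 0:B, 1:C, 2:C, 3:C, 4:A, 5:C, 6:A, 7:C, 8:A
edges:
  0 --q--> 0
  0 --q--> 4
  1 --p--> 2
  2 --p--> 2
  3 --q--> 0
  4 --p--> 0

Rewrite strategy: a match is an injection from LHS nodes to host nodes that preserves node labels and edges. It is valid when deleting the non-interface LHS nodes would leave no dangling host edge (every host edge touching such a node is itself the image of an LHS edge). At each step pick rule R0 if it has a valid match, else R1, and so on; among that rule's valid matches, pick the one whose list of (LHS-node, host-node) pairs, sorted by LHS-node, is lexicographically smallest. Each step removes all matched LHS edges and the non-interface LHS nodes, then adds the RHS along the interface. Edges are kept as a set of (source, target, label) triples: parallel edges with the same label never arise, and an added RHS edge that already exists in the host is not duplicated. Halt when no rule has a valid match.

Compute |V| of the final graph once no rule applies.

Answer: 6

Derivation:
start.  V:9 E:6  edges: 0-q->0 0-q->4 1-p->2 2-p->2 3-q->0 4-p->0
1. fire R0 via {0↦5, 1↦1, 2↦0, 3↦6}  →  V:7 E:5  edges: 0-q->4 1-p->2 2-p->2 3-q->0 4-p->0
2. fire R2 via {0↦0, 1↦1, 2↦4}  →  V:6 E:3  edges: 1-p->2 2-p->2 3-q->0
final graph: no rule applies after step 2
NF nodes: {0:B, 1:C, 2:C, 3:C, 7:C, 8:A}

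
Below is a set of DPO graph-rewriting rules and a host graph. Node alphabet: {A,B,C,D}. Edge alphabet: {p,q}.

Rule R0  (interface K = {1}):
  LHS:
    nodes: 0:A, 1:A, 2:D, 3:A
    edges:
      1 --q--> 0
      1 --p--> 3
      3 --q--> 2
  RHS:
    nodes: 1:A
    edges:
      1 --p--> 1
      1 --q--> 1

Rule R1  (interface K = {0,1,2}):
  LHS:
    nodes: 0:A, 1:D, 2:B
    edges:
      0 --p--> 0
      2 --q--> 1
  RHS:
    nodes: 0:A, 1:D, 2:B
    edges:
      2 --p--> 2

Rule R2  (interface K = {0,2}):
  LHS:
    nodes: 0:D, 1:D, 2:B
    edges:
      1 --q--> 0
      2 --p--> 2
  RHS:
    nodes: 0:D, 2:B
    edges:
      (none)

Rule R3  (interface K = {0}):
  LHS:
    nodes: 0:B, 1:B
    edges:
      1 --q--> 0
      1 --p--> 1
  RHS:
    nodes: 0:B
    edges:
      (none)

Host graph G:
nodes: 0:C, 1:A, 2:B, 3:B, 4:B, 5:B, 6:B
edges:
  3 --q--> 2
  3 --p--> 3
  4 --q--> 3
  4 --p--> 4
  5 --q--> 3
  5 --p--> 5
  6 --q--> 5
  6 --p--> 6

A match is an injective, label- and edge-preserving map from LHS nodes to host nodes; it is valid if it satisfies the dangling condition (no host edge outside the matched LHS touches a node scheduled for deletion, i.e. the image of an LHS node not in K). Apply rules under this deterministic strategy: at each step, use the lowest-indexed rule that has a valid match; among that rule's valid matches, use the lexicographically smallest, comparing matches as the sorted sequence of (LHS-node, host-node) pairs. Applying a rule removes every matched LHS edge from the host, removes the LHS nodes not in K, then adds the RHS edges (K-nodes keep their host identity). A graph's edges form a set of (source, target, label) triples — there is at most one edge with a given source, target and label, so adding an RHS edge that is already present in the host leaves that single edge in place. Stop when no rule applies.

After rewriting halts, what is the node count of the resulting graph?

start.  V:7 E:8  edges: 3-q->2 3-p->3 4-q->3 4-p->4 5-q->3 5-p->5 6-q->5 6-p->6
1. fire R3 via {0↦3, 1↦4}  →  V:6 E:6  edges: 3-q->2 3-p->3 5-q->3 5-p->5 6-q->5 6-p->6
2. fire R3 via {0↦5, 1↦6}  →  V:5 E:4  edges: 3-q->2 3-p->3 5-q->3 5-p->5
3. fire R3 via {0↦3, 1↦5}  →  V:4 E:2  edges: 3-q->2 3-p->3
4. fire R3 via {0↦2, 1↦3}  →  V:3 E:0  edges: ∅
normal form: no rule applies after step 4
NF nodes: {0:C, 1:A, 2:B}

Answer: 3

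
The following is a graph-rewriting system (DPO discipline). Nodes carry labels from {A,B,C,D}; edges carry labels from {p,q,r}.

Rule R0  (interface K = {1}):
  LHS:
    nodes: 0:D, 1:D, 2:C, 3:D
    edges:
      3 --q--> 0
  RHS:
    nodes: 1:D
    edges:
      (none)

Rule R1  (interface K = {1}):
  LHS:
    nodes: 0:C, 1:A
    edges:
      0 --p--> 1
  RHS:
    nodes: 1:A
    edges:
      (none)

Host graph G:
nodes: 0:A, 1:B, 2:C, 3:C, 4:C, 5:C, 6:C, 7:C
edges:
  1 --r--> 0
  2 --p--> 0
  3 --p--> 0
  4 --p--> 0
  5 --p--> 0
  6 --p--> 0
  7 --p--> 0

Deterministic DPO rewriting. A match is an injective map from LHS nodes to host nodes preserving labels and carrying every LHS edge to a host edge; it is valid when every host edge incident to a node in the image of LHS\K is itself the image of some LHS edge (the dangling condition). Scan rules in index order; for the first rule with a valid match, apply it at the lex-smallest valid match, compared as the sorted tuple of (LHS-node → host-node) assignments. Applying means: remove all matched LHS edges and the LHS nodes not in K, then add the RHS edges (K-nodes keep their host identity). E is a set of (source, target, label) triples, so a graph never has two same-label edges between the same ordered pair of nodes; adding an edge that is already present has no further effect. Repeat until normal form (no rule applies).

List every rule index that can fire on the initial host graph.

Answer: [R1]

Derivation:
R0: no valid match — LHS pattern not found
R1: 6 valid matches — {0↦2, 1↦0}, {0↦3, 1↦0}, {0↦4, 1↦0} (+3 more)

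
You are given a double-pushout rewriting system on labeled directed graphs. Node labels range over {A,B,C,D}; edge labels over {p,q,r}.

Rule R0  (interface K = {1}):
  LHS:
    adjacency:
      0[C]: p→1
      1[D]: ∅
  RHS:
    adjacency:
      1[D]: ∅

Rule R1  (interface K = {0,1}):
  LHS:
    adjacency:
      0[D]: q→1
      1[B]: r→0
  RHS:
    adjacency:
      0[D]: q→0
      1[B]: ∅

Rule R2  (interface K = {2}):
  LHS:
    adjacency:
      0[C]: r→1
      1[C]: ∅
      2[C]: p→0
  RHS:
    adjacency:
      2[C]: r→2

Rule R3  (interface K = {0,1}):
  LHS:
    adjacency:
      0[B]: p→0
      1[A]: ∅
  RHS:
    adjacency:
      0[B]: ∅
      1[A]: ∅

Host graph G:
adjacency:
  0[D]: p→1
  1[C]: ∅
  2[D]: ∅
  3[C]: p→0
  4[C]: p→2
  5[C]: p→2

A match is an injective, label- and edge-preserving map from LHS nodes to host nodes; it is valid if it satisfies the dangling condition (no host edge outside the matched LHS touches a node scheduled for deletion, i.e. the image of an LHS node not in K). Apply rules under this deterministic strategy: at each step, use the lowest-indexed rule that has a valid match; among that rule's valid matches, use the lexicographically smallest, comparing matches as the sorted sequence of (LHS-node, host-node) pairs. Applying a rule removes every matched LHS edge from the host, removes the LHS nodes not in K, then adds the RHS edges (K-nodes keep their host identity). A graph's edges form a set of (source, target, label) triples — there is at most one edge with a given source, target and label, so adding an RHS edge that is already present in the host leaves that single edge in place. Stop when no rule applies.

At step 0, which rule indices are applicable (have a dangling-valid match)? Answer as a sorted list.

Answer: [R0]

Derivation:
R0: 3 valid matches — {0↦3, 1↦0}, {0↦4, 1↦2}, {0↦5, 1↦2}
R1: no valid match — LHS pattern not found
R2: no valid match — LHS pattern not found
R3: no valid match — LHS pattern not found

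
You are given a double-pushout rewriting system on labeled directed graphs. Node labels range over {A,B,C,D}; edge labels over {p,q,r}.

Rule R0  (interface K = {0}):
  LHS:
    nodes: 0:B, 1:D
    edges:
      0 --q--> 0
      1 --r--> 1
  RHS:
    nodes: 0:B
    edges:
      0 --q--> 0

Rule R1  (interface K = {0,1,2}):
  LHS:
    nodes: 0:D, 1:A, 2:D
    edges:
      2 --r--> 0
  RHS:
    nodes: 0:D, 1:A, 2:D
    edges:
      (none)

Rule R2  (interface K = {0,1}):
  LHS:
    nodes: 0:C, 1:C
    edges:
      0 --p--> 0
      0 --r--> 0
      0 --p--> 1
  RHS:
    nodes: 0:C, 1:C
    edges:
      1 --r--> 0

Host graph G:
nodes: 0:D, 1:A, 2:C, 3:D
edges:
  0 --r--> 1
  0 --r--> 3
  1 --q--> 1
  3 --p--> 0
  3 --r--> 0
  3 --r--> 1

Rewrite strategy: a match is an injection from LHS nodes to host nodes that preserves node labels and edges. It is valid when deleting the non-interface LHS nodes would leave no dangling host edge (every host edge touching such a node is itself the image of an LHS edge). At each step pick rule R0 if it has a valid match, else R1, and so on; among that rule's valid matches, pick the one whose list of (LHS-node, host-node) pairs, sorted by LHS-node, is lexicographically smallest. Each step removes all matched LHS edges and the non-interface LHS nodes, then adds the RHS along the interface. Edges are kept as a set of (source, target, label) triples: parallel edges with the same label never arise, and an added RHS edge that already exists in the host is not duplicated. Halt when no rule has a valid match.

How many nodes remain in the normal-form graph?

Answer: 4

Rewrite trace:
[0] host  ⇒  4 nodes, 6 edges  {0-r->1 0-r->3 1-q->1 3-p->0 3-r->0 3-r->1}
[1] R1 @ {0↦0, 1↦1, 2↦3}  ⇒  4 nodes, 5 edges  {0-r->1 0-r->3 1-q->1 3-p->0 3-r->1}
[2] R1 @ {0↦3, 1↦1, 2↦0}  ⇒  4 nodes, 4 edges  {0-r->1 1-q->1 3-p->0 3-r->1}
final graph: no rule applies after step 2
NF nodes: {0:D, 1:A, 2:C, 3:D}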